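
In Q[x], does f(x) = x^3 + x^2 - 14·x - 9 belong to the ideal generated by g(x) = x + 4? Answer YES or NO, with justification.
In Q[x] the ideal (g) consists of all multiples of g, so f ∈ (g) iff g | f, i.e. iff the remainder of f on division by g is 0. Divide f by g (g is monic, so eliminate the leading term of the running remainder at each step):
  leading term x^3: subtract (x^2)·g(x) = x^3 + 4·x^2, leaving -3·x^2 - 14·x - 9
  leading term -3·x^2: subtract (-3·x)·g(x) = -3·x^2 - 12·x, leaving -2·x - 9
  leading term -2·x: subtract (-2)·g(x) = -2·x - 8, leaving -1
The remainder r(x) = -1 ≠ 0 (and deg r < deg g), so g ∤ f, i.e. f ∉ (g).

Final answer: NO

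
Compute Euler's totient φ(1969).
φ(1969) = 1780

φ is multiplicative, with φ(p^e) = p^e − p^(e−1). Factorise 1969 = 11 · 179. Then
  φ(1969) = (11 − 1) · (179 − 1) = 10 · 178 = 1780.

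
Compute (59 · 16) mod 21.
Reduce the factors first: 59 ≡ 17 (mod 21), so 59 · 16 ≡ 17 · 16 (mod 21). 17 · 16 = 272. Dividing by 21: 272 = 12·21 + 20. So (59 · 16) mod 21 = 20.

Final answer: 20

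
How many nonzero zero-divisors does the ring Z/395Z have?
In Z/395Z each nonzero element is either a unit (gcd with 395 is 1) or a zero-divisor (gcd > 1). The number of units is φ(395): factorise 395 = 5 · 79, so φ(395) = (5 − 1) · (79 − 1) = 4 · 78 = 312. The nonzero elements number 395 − 1 = 394. Hence the nonzero zero-divisors number 394 − 312 = 82.

Final answer: Z/395Z has 82 nonzero zero-divisors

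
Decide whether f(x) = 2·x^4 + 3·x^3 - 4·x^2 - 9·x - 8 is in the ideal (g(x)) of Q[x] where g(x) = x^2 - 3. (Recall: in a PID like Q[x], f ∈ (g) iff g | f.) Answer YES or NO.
NO

In Q[x] the ideal (g) consists of all multiples of g, so f ∈ (g) iff g | f, i.e. iff the remainder of f on division by g is 0. Divide f by g (g is monic, so eliminate the leading term of the running remainder at each step):
  leading term 2·x^4: subtract (2·x^2)·g(x) = 2·x^4 - 6·x^2, leaving 3·x^3 + 2·x^2 - 9·x - 8
  leading term 3·x^3: subtract (3·x)·g(x) = 3·x^3 - 9·x, leaving 2·x^2 - 8
  leading term 2·x^2: subtract (2)·g(x) = 2·x^2 - 6, leaving -2
The remainder r(x) = -2 ≠ 0 (and deg r < deg g), so g ∤ f, i.e. f ∉ (g).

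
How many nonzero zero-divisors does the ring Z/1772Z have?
Z/1772Z has 887 nonzero zero-divisors

In Z/1772Z each nonzero element is either a unit (gcd with 1772 is 1) or a zero-divisor (gcd > 1). The number of units is φ(1772): factorise 1772 = 2^2 · 443, so φ(1772) = (2^2 − 2^1) · (443 − 1) = 2 · 442 = 884. The nonzero elements number 1772 − 1 = 1771. Hence the nonzero zero-divisors number 1771 − 884 = 887.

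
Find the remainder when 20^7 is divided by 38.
Use repeated squaring. Binary(7) = 111. Walk through the bits of the exponent 7 left-to-right: at each bit after the leading one, square the running value, then multiply by 20 if the bit is 1 (always reducing mod 38):
  bit 1 = 1 (leading): start with 20.
  bit 2 = 1: square 20^2 = 400 ≡ 20; bit is 1, so multiply 20·20 = 400 ≡ 20 (mod 38).
  bit 3 = 1: square 20^2 = 400 ≡ 20; bit is 1, so multiply 20·20 = 400 ≡ 20 (mod 38).
Final value: 20^7 ≡ 20 (mod 38).

Final answer: 20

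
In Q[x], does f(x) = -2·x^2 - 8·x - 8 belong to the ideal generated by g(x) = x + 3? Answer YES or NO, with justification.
In Q[x] the ideal (g) consists of all multiples of g, so f ∈ (g) iff g | f, i.e. iff the remainder of f on division by g is 0. Divide f by g (g is monic, so eliminate the leading term of the running remainder at each step):
  leading term -2·x^2: subtract (-2·x)·g(x) = -2·x^2 - 6·x, leaving -2·x - 8
  leading term -2·x: subtract (-2)·g(x) = -2·x - 6, leaving -2
The remainder r(x) = -2 ≠ 0 (and deg r < deg g), so g ∤ f, i.e. f ∉ (g).

Final answer: NO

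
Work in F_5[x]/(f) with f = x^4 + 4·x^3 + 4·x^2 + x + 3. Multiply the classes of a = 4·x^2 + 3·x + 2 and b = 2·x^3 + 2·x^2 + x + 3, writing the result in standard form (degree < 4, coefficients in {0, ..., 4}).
a · b ≡ 4·x^3 + 3·x^2 (mod f(x))

Multiply as integer polynomials: a · b = 8·x^5 + 14·x^4 + 14·x^3 + 19·x^2 + 11·x + 6. Reducing coefficients mod 5: a · b ≡ 3·x^5 + 4·x^4 + 4·x^3 + 4·x^2 + x + 1. Now divide by f(x) = x^4 + 4·x^3 + 4·x^2 + x + 3 in F_5[x], eliminating the leading term at each step:
  leading term 3·x^5: subtract (3·x)·f(x) = 3·x^5 + 2·x^4 + 2·x^3 + 3·x^2 + 4·x, leaving 2·x^4 + 2·x^3 + x^2 + 2·x + 1 (coefficients mod 5)
  leading term 2·x^4: subtract (2)·f(x) = 2·x^4 + 3·x^3 + 3·x^2 + 2·x + 1, leaving 4·x^3 + 3·x^2 (coefficients mod 5)
The degree is now < 4, so this is the remainder. Hence a · b ≡ 4·x^3 + 3·x^2 in F_5[x]/(f).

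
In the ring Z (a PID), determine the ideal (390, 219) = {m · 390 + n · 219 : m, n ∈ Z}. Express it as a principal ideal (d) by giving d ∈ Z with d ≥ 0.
(390, 219) = (3); d = 3

In the PID Z, (a, b) is generated by gcd(a, b). Compute gcd(390, 219) with the extended Euclidean algorithm, tracking rows (r, s, t) with s·390 + t·219 = r:
  row A: (390, 1, 0)   [1·390 + 0·219 = 390]
  row B: (219, 0, 1)   [0·390 + 1·219 = 219]
  390 = 1·219 + 171   → row C = row A − 1·row B = (171, 1, −1)   [check: 1·390 − 1·219 = 171]
  219 = 1·171 + 48   → row D = row B − 1·row C = (48, −1, 2)   [check: −1·390 + 2·219 = 48]
  171 = 3·48 + 27   → row E = row C − 3·row D = (27, 4, −7)   [check: 4·390 − 7·219 = 27]
  48 = 1·27 + 21   → row F = row D − 1·row E = (21, −5, 9)   [check: −5·390 + 9·219 = 21]
  27 = 1·21 + 6   → row G = row E − 1·row F = (6, 9, −16)   [check: 9·390 − 16·219 = 6]
  21 = 3·6 + 3   → row H = row F − 3·row G = (3, −32, 57)   [check: −32·390 + 57·219 = 3]
  6 = 2·3 + 0   → remainder 0, stop. gcd = 3 (last nonzero row H).
So gcd(390, 219) = 3, with Bézout identity −32·390 + 57·219 = 3. Containment (⊇): the Bézout identity exhibits 3 as an element of (390, 219), giving (3) ⊆ (390, 219). Containment (⊆): since 3 | 390 and 3 | 219 (390 = 3·130, 219 = 3·73), every Z-linear combination of 390 and 219 is divisible by 3, so (390, 219) ⊆ (3). Therefore (390, 219) = (3), d = 3.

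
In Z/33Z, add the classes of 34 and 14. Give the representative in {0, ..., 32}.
Reduce the summands first: 34 ≡ 1 (mod 33), so 34 + 14 ≡ 1 + 14 (mod 33). 1 + 14 = 15; 15 = 0·33 + 15, so (34 + 14) mod 33 = 15.

Final answer: 15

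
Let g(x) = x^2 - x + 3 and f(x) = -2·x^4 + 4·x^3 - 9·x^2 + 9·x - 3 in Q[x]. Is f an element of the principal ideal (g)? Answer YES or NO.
In Q[x] the ideal (g) consists of all multiples of g, so f ∈ (g) iff g | f, i.e. iff the remainder of f on division by g is 0. Divide f by g (g is monic, so eliminate the leading term of the running remainder at each step):
  leading term -2·x^4: subtract (-2·x^2)·g(x) = -2·x^4 + 2·x^3 - 6·x^2, leaving 2·x^3 - 3·x^2 + 9·x - 3
  leading term 2·x^3: subtract (2·x)·g(x) = 2·x^3 - 2·x^2 + 6·x, leaving -x^2 + 3·x - 3
  leading term -x^2: subtract (-1)·g(x) = -x^2 + x - 3, leaving 2·x
The remainder r(x) = 2·x ≠ 0 (and deg r < deg g), so g ∤ f, i.e. f ∉ (g).

Final answer: NO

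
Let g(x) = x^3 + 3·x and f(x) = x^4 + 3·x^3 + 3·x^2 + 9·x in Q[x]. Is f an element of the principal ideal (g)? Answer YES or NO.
YES

In Q[x] the ideal (g) consists of all multiples of g, so f ∈ (g) iff g | f, i.e. iff the remainder of f on division by g is 0. Divide f by g (g is monic, so eliminate the leading term of the running remainder at each step):
  leading term x^4: subtract (x)·g(x) = x^4 + 3·x^2, leaving 3·x^3 + 9·x
  leading term 3·x^3: subtract (3)·g(x) = 3·x^3 + 9·x, leaving 0
The remainder is 0, so f(x) = g(x) · h(x) with h(x) = x + 3. Hence g | f, i.e. f ∈ (g).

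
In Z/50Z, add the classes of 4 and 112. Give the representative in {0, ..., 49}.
16

Reduce the summands first: 112 ≡ 12 (mod 50), so 4 + 112 ≡ 4 + 12 (mod 50). 4 + 12 = 16; 16 = 0·50 + 16, so (4 + 112) mod 50 = 16.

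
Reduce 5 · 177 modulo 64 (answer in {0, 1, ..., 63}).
53

Reduce the factors first: 177 ≡ 49 (mod 64), so 5 · 177 ≡ 5 · 49 (mod 64). 5 · 49 = 245. Dividing by 64: 245 = 3·64 + 53. So (5 · 177) mod 64 = 53.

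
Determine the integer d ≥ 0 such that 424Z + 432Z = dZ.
(424, 432) = (8); d = 8

In the PID Z, (a, b) is generated by gcd(a, b). Compute gcd(432, 424) with the extended Euclidean algorithm, tracking rows (r, s, t) with s·432 + t·424 = r:
  row A: (432, 1, 0)   [1·432 + 0·424 = 432]
  row B: (424, 0, 1)   [0·432 + 1·424 = 424]
  432 = 1·424 + 8   → row C = row A − 1·row B = (8, 1, −1)   [check: 1·432 − 1·424 = 8]
  424 = 53·8 + 0   → remainder 0, stop. gcd = 8 (last nonzero row C).
So gcd(424, 432) = 8, with Bézout identity 1·432 − 1·424 = 8. Containment (⊇): the Bézout identity exhibits 8 as an element of (424, 432), giving (8) ⊆ (424, 432). Containment (⊆): since 8 | 424 and 8 | 432 (424 = 8·53, 432 = 8·54), every Z-linear combination of 424 and 432 is divisible by 8, so (424, 432) ⊆ (8). Therefore (424, 432) = (8), d = 8.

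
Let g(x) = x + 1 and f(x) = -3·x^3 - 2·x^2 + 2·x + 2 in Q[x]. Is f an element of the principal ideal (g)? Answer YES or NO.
NO

In Q[x] the ideal (g) consists of all multiples of g, so f ∈ (g) iff g | f, i.e. iff the remainder of f on division by g is 0. Divide f by g (g is monic, so eliminate the leading term of the running remainder at each step):
  leading term -3·x^3: subtract (-3·x^2)·g(x) = -3·x^3 - 3·x^2, leaving x^2 + 2·x + 2
  leading term x^2: subtract (x)·g(x) = x^2 + x, leaving x + 2
  leading term x: subtract (1)·g(x) = x + 1, leaving 1
The remainder r(x) = 1 ≠ 0 (and deg r < deg g), so g ∤ f, i.e. f ∉ (g).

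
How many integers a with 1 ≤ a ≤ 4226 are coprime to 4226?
The number of a ∈ {1, ..., 4226} with gcd(a, 4226) = 1 is by definition Euler's totient φ(4226). φ is multiplicative, with φ(p^e) = p^e − p^(e−1). Factorise 4226 = 2 · 2113. Then
  φ(4226) = (2 − 1) · (2113 − 1) = 1 · 2112 = 2112.
So there are 2112 such integers.

Final answer: 2112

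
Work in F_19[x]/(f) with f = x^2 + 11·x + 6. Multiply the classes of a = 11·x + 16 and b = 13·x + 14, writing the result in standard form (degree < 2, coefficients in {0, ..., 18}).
Multiply as integer polynomials: a · b = 143·x^2 + 362·x + 224. Reducing coefficients mod 19: a · b ≡ 10·x^2 + x + 15. Now divide by f(x) = x^2 + 11·x + 6 in F_19[x], eliminating the leading term at each step:
  leading term 10·x^2: subtract (10)·f(x) = 10·x^2 + 15·x + 3, leaving 5·x + 12 (coefficients mod 19)
The degree is now < 2, so this is the remainder. Hence a · b ≡ 5·x + 12 in F_19[x]/(f).

Final answer: a · b ≡ 5·x + 12 (mod f(x))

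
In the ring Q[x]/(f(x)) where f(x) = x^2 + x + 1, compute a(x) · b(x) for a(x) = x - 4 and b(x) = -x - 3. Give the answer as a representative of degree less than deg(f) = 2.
a · b ≡ 2·x + 13 (mod f(x))

First multiply in Q[x] without reducing: a · b = -x^2 + x + 12. Now divide by f(x) = x^2 + x + 1, eliminating the leading term at each step:
  leading term -x^2: subtract (-1)·f(x) = -x^2 - x - 1, leaving 2·x + 13
The degree is now < 2, so this is the remainder. Hence a · b ≡ 2·x + 13 in Q[x]/(f).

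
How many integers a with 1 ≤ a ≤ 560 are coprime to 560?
The number of a ∈ {1, ..., 560} with gcd(a, 560) = 1 is by definition Euler's totient φ(560). φ is multiplicative, with φ(p^e) = p^e − p^(e−1). Factorise 560 = 2^4 · 5 · 7. Then
  φ(560) = (2^4 − 2^3) · (5 − 1) · (7 − 1) = 8 · 4 · 6 = 192.
So there are 192 such integers.

Final answer: 192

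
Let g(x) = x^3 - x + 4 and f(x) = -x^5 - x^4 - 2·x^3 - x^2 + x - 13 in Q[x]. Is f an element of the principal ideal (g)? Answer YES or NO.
In Q[x] the ideal (g) consists of all multiples of g, so f ∈ (g) iff g | f, i.e. iff the remainder of f on division by g is 0. Divide f by g (g is monic, so eliminate the leading term of the running remainder at each step):
  leading term -x^5: subtract (-x^2)·g(x) = -x^5 + x^3 - 4·x^2, leaving -x^4 - 3·x^3 + 3·x^2 + x - 13
  leading term -x^4: subtract (-x)·g(x) = -x^4 + x^2 - 4·x, leaving -3·x^3 + 2·x^2 + 5·x - 13
  leading term -3·x^3: subtract (-3)·g(x) = -3·x^3 + 3·x - 12, leaving 2·x^2 + 2·x - 1
The remainder r(x) = 2·x^2 + 2·x - 1 ≠ 0 (and deg r < deg g), so g ∤ f, i.e. f ∉ (g).

Final answer: NO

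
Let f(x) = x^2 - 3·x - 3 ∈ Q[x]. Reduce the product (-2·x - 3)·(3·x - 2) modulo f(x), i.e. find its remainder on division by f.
First multiply in Q[x] without reducing: a · b = -6·x^2 - 5·x + 6. Now divide by f(x) = x^2 - 3·x - 3, eliminating the leading term at each step:
  leading term -6·x^2: subtract (-6)·f(x) = -6·x^2 + 18·x + 18, leaving -23·x - 12
The degree is now < 2, so this is the remainder. Hence a · b ≡ -23·x - 12 in Q[x]/(f).

Final answer: a · b ≡ -23·x - 12 (mod f(x))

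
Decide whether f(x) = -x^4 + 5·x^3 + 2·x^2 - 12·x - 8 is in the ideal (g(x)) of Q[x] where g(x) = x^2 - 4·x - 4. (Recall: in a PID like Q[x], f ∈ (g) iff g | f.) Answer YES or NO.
In Q[x] the ideal (g) consists of all multiples of g, so f ∈ (g) iff g | f, i.e. iff the remainder of f on division by g is 0. Divide f by g (g is monic, so eliminate the leading term of the running remainder at each step):
  leading term -x^4: subtract (-x^2)·g(x) = -x^4 + 4·x^3 + 4·x^2, leaving x^3 - 2·x^2 - 12·x - 8
  leading term x^3: subtract (x)·g(x) = x^3 - 4·x^2 - 4·x, leaving 2·x^2 - 8·x - 8
  leading term 2·x^2: subtract (2)·g(x) = 2·x^2 - 8·x - 8, leaving 0
The remainder is 0, so f(x) = g(x) · h(x) with h(x) = -x^2 + x + 2. Hence g | f, i.e. f ∈ (g).

Final answer: YES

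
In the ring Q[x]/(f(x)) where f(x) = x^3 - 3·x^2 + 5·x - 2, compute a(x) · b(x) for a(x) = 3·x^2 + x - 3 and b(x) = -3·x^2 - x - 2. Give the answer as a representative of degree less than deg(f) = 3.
a · b ≡ -52·x^2 + 148·x - 60 (mod f(x))

First multiply in Q[x] without reducing: a · b = -9·x^4 - 6·x^3 + 2·x^2 + x + 6. Now divide by f(x) = x^3 - 3·x^2 + 5·x - 2, eliminating the leading term at each step:
  leading term -9·x^4: subtract (-9·x)·f(x) = -9·x^4 + 27·x^3 - 45·x^2 + 18·x, leaving -33·x^3 + 47·x^2 - 17·x + 6
  leading term -33·x^3: subtract (-33)·f(x) = -33·x^3 + 99·x^2 - 165·x + 66, leaving -52·x^2 + 148·x - 60
The degree is now < 3, so this is the remainder. Hence a · b ≡ -52·x^2 + 148·x - 60 in Q[x]/(f).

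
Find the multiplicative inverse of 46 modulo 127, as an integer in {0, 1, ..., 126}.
46^(−1) ≡ 58 (mod 127)

Apply the extended Euclidean algorithm to (127, 46), tracking rows (r, s, t) with s·127 + t·46 = r. Each division r_prev = q·r_cur + r_new produces the new row as (previous row) − q·(current row):
  row A: (127, 1, 0)   [1·127 + 0·46 = 127]
  row B: (46, 0, 1)   [0·127 + 1·46 = 46]
  127 = 2·46 + 35   → row C = row A − 2·row B = (35, 1, −2)   [check: 1·127 − 2·46 = 35]
  46 = 1·35 + 11   → row D = row B − 1·row C = (11, −1, 3)   [check: −1·127 + 3·46 = 11]
  35 = 3·11 + 2   → row E = row C − 3·row D = (2, 4, −11)   [check: 4·127 − 11·46 = 2]
  11 = 5·2 + 1   → row F = row D − 5·row E = (1, −21, 58)   [check: −21·127 + 58·46 = 1]
  2 = 2·1 + 0   → remainder 0, stop. gcd = 1 (last nonzero row F).
The gcd is 1, so 46 is invertible mod 127. The last nonzero row gives −21·127 + 58·46 = 1, so t = 58. So 46^(−1) ≡ 58 (mod 127). Verify: 46 · 58 = 2668 ≡ 1 (mod 127). ✓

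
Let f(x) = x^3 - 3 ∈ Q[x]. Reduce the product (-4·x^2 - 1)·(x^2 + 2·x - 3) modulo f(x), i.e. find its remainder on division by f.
First multiply in Q[x] without reducing: a · b = -4·x^4 - 8·x^3 + 11·x^2 - 2·x + 3. Now divide by f(x) = x^3 - 3, eliminating the leading term at each step:
  leading term -4·x^4: subtract (-4·x)·f(x) = -4·x^4 + 12·x, leaving -8·x^3 + 11·x^2 - 14·x + 3
  leading term -8·x^3: subtract (-8)·f(x) = 24 - 8·x^3, leaving 11·x^2 - 14·x - 21
The degree is now < 3, so this is the remainder. Hence a · b ≡ 11·x^2 - 14·x - 21 in Q[x]/(f).

Final answer: a · b ≡ 11·x^2 - 14·x - 21 (mod f(x))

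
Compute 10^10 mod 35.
25

Use repeated squaring. Binary(10) = 1010. Walk through the bits of the exponent 10 left-to-right: at each bit after the leading one, square the running value, then multiply by 10 if the bit is 1 (always reducing mod 35):
  bit 1 = 1 (leading): start with 10.
  bit 2 = 0: square 10^2 = 100 ≡ 30 (mod 35).
  bit 3 = 1: square 30^2 = 900 ≡ 25; bit is 1, so multiply 25·10 = 250 ≡ 5 (mod 35).
  bit 4 = 0: square 5^2 = 25 (mod 35).
Final value: 10^10 ≡ 25 (mod 35).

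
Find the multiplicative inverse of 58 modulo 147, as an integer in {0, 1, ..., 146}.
58^(−1) ≡ 109 (mod 147)

Apply the extended Euclidean algorithm to (147, 58), tracking rows (r, s, t) with s·147 + t·58 = r. Each division r_prev = q·r_cur + r_new produces the new row as (previous row) − q·(current row):
  row A: (147, 1, 0)   [1·147 + 0·58 = 147]
  row B: (58, 0, 1)   [0·147 + 1·58 = 58]
  147 = 2·58 + 31   → row C = row A − 2·row B = (31, 1, −2)   [check: 1·147 − 2·58 = 31]
  58 = 1·31 + 27   → row D = row B − 1·row C = (27, −1, 3)   [check: −1·147 + 3·58 = 27]
  31 = 1·27 + 4   → row E = row C − 1·row D = (4, 2, −5)   [check: 2·147 − 5·58 = 4]
  27 = 6·4 + 3   → row F = row D − 6·row E = (3, −13, 33)   [check: −13·147 + 33·58 = 3]
  4 = 1·3 + 1   → row G = row E − 1·row F = (1, 15, −38)   [check: 15·147 − 38·58 = 1]
  3 = 3·1 + 0   → remainder 0, stop. gcd = 1 (last nonzero row G).
The gcd is 1, so 58 is invertible mod 147. The last nonzero row gives 15·147 − 38·58 = 1, so t = −38. So 58^(−1) ≡ −38 ≡ 109 (mod 147). Verify: 58 · 109 = 6322 ≡ 1 (mod 147). ✓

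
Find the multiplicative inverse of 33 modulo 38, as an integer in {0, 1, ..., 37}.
Apply the extended Euclidean algorithm to (38, 33), tracking rows (r, s, t) with s·38 + t·33 = r. Each division r_prev = q·r_cur + r_new produces the new row as (previous row) − q·(current row):
  row A: (38, 1, 0)   [1·38 + 0·33 = 38]
  row B: (33, 0, 1)   [0·38 + 1·33 = 33]
  38 = 1·33 + 5   → row C = row A − 1·row B = (5, 1, −1)   [check: 1·38 − 1·33 = 5]
  33 = 6·5 + 3   → row D = row B − 6·row C = (3, −6, 7)   [check: −6·38 + 7·33 = 3]
  5 = 1·3 + 2   → row E = row C − 1·row D = (2, 7, −8)   [check: 7·38 − 8·33 = 2]
  3 = 1·2 + 1   → row F = row D − 1·row E = (1, −13, 15)   [check: −13·38 + 15·33 = 1]
  2 = 2·1 + 0   → remainder 0, stop. gcd = 1 (last nonzero row F).
The gcd is 1, so 33 is invertible mod 38. The last nonzero row gives −13·38 + 15·33 = 1, so t = 15. So 33^(−1) ≡ 15 (mod 38). Verify: 33 · 15 = 495 ≡ 1 (mod 38). ✓

Final answer: 33^(−1) ≡ 15 (mod 38)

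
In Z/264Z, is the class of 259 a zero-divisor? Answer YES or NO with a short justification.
NO

gcd(259, 264) = 1, so 259 is a unit in Z/264Z (it has a multiplicative inverse). A unit cannot be a zero-divisor: if 259·b ≡ 0 then multiplying both sides by 259^(−1) gives b ≡ 0. So 259 is not a zero-divisor.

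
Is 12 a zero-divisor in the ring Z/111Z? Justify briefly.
gcd(12, 111) = 3 > 1, so 12 is not a unit in Z/111Z. In Z/nZ every nonzero non-unit is a zero-divisor: explicitly, take b = 111/gcd = 37 ≠ 0 (mod 111); then 12·37 = 444 = 4·111, i.e. 12·37 ≡ 0 (mod 111). So 12 is a zero-divisor.

Final answer: YES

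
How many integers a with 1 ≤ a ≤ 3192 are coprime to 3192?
The number of a ∈ {1, ..., 3192} with gcd(a, 3192) = 1 is by definition Euler's totient φ(3192). φ is multiplicative, with φ(p^e) = p^e − p^(e−1). Factorise 3192 = 2^3 · 3 · 7 · 19. Then
  φ(3192) = (2^3 − 2^2) · (3 − 1) · (7 − 1) · (19 − 1) = 4 · 2 · 6 · 18 = 864.
So there are 864 such integers.

Final answer: 864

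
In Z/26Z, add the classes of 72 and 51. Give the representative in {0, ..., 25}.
19

Reduce the summands first: 72 ≡ 20, 51 ≡ 25 (mod 26), so 72 + 51 ≡ 20 + 25 (mod 26). 20 + 25 = 45; 45 = 1·26 + 19, so (72 + 51) mod 26 = 19.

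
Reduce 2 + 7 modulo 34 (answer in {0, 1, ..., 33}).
9

Both summands are already reduced mod 34. 2 + 7 = 9; 9 = 0·34 + 9, so (2 + 7) mod 34 = 9.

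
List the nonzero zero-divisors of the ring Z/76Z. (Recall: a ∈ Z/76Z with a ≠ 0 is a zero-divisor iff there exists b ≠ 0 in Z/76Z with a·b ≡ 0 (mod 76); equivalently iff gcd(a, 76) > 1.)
nonzero zero-divisors of Z/76Z = {2, 4, 6, 8, 10, 12, 14, 16, 18, 19, 20, 22, 24, 26, 28, 30, 32, 34, 36, 38, 40, 42, 44, 46, 48, 50, 52, 54, 56, 57, 58, 60, 62, 64, 66, 68, 70, 72, 74}

An element a ∈ Z/76Z (with a ≠ 0) is a zero-divisor iff gcd(a, 76) > 1 (because a is a unit precisely when gcd(a, n) = 1, and in Z/nZ every nonzero, non-unit element is a zero-divisor). Scan a = 1, ..., 75 and keep those with gcd(a, 76) > 1:
  gcd(2, 76) = 2, gcd(4, 76) = 4, gcd(6, 76) = 2, gcd(8, 76) = 4, gcd(10, 76) = 2, gcd(12, 76) = 4, gcd(14, 76) = 2, gcd(16, 76) = 4, gcd(18, 76) = 2, gcd(19, 76) = 19, gcd(20, 76) = 4, gcd(22, 76) = 2, gcd(24, 76) = 4, gcd(26, 76) = 2, gcd(28, 76) = 4, gcd(30, 76) = 2, gcd(32, 76) = 4, gcd(34, 76) = 2, gcd(36, 76) = 4, gcd(38, 76) = 38, gcd(40, 76) = 4, gcd(42, 76) = 2, gcd(44, 76) = 4, gcd(46, 76) = 2, gcd(48, 76) = 4, gcd(50, 76) = 2, gcd(52, 76) = 4, gcd(54, 76) = 2, gcd(56, 76) = 4, gcd(57, 76) = 19, gcd(58, 76) = 2, gcd(60, 76) = 4, gcd(62, 76) = 2, gcd(64, 76) = 4, gcd(66, 76) = 2, gcd(68, 76) = 4, gcd(70, 76) = 2, gcd(72, 76) = 4, gcd(74, 76) = 2.
All other a ∈ {1, ..., 75} have gcd(a, 76) = 1 and are units. So the nonzero zero-divisors are exactly the 39 values of a appearing in this scan.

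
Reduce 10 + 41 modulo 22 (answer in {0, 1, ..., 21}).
Reduce the summands first: 41 ≡ 19 (mod 22), so 10 + 41 ≡ 10 + 19 (mod 22). 10 + 19 = 29; 29 = 1·22 + 7, so (10 + 41) mod 22 = 7.

Final answer: 7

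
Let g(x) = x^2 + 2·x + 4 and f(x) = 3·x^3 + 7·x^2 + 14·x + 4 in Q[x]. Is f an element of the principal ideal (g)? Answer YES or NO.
YES

In Q[x] the ideal (g) consists of all multiples of g, so f ∈ (g) iff g | f, i.e. iff the remainder of f on division by g is 0. Divide f by g (g is monic, so eliminate the leading term of the running remainder at each step):
  leading term 3·x^3: subtract (3·x)·g(x) = 3·x^3 + 6·x^2 + 12·x, leaving x^2 + 2·x + 4
  leading term x^2: subtract (1)·g(x) = x^2 + 2·x + 4, leaving 0
The remainder is 0, so f(x) = g(x) · h(x) with h(x) = 3·x + 1. Hence g | f, i.e. f ∈ (g).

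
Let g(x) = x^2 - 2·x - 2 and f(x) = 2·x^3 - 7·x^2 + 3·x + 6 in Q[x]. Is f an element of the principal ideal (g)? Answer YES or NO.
In Q[x] the ideal (g) consists of all multiples of g, so f ∈ (g) iff g | f, i.e. iff the remainder of f on division by g is 0. Divide f by g (g is monic, so eliminate the leading term of the running remainder at each step):
  leading term 2·x^3: subtract (2·x)·g(x) = 2·x^3 - 4·x^2 - 4·x, leaving -3·x^2 + 7·x + 6
  leading term -3·x^2: subtract (-3)·g(x) = -3·x^2 + 6·x + 6, leaving x
The remainder r(x) = x ≠ 0 (and deg r < deg g), so g ∤ f, i.e. f ∉ (g).

Final answer: NO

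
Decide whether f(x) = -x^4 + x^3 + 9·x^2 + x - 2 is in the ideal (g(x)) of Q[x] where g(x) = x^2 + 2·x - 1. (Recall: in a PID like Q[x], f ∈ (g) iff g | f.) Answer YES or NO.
YES

In Q[x] the ideal (g) consists of all multiples of g, so f ∈ (g) iff g | f, i.e. iff the remainder of f on division by g is 0. Divide f by g (g is monic, so eliminate the leading term of the running remainder at each step):
  leading term -x^4: subtract (-x^2)·g(x) = -x^4 - 2·x^3 + x^2, leaving 3·x^3 + 8·x^2 + x - 2
  leading term 3·x^3: subtract (3·x)·g(x) = 3·x^3 + 6·x^2 - 3·x, leaving 2·x^2 + 4·x - 2
  leading term 2·x^2: subtract (2)·g(x) = 2·x^2 + 4·x - 2, leaving 0
The remainder is 0, so f(x) = g(x) · h(x) with h(x) = -x^2 + 3·x + 2. Hence g | f, i.e. f ∈ (g).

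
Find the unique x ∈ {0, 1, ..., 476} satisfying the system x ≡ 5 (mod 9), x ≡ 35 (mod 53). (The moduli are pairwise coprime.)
The moduli 9, 53 are pairwise coprime, so by the CRT there is a unique solution mod 9·53 = 477.
Solve by successive substitution. Start with x ≡ 5 (mod 9).
  Combine with x ≡ 35 (mod 53): write x = 5 + 9·t and require 5 + 9·t ≡ 35 (mod 53), i.e. 9·t ≡ 35 − 5 ≡ 30 (mod 53). Since 9^(−1) ≡ 6 (mod 53), t ≡ 6·30 ≡ 21 (mod 53). So x ≡ 5 + 9·21 = 194 (mod 477).
Unique solution in [0, 477): x = 194.

Final answer: x ≡ 194 (mod 477); the representative in [0, 477) is 194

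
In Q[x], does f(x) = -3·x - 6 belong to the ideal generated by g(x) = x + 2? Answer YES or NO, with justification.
YES

In Q[x] the ideal (g) consists of all multiples of g, so f ∈ (g) iff g | f, i.e. iff the remainder of f on division by g is 0. Divide f by g (g is monic, so eliminate the leading term of the running remainder at each step):
  leading term -3·x: subtract (-3)·g(x) = -3·x - 6, leaving 0
The remainder is 0, so f(x) = g(x) · h(x) with h(x) = -3. Hence g | f, i.e. f ∈ (g).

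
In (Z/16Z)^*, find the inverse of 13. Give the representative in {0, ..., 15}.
Apply the extended Euclidean algorithm to (16, 13), tracking rows (r, s, t) with s·16 + t·13 = r. Each division r_prev = q·r_cur + r_new produces the new row as (previous row) − q·(current row):
  row A: (16, 1, 0)   [1·16 + 0·13 = 16]
  row B: (13, 0, 1)   [0·16 + 1·13 = 13]
  16 = 1·13 + 3   → row C = row A − 1·row B = (3, 1, −1)   [check: 1·16 − 1·13 = 3]
  13 = 4·3 + 1   → row D = row B − 4·row C = (1, −4, 5)   [check: −4·16 + 5·13 = 1]
  3 = 3·1 + 0   → remainder 0, stop. gcd = 1 (last nonzero row D).
The gcd is 1, so 13 is invertible mod 16. The last nonzero row gives −4·16 + 5·13 = 1, so t = 5. So 13^(−1) ≡ 5 (mod 16). Verify: 13 · 5 = 65 ≡ 1 (mod 16). ✓

Final answer: 13^(−1) ≡ 5 (mod 16)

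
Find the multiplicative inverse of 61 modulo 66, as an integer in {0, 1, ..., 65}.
Apply the extended Euclidean algorithm to (66, 61), tracking rows (r, s, t) with s·66 + t·61 = r. Each division r_prev = q·r_cur + r_new produces the new row as (previous row) − q·(current row):
  row A: (66, 1, 0)   [1·66 + 0·61 = 66]
  row B: (61, 0, 1)   [0·66 + 1·61 = 61]
  66 = 1·61 + 5   → row C = row A − 1·row B = (5, 1, −1)   [check: 1·66 − 1·61 = 5]
  61 = 12·5 + 1   → row D = row B − 12·row C = (1, −12, 13)   [check: −12·66 + 13·61 = 1]
  5 = 5·1 + 0   → remainder 0, stop. gcd = 1 (last nonzero row D).
The gcd is 1, so 61 is invertible mod 66. The last nonzero row gives −12·66 + 13·61 = 1, so t = 13. So 61^(−1) ≡ 13 (mod 66). Verify: 61 · 13 = 793 ≡ 1 (mod 66). ✓

Final answer: 61^(−1) ≡ 13 (mod 66)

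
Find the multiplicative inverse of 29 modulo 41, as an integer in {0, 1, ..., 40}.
29^(−1) ≡ 17 (mod 41)

Apply the extended Euclidean algorithm to (41, 29), tracking rows (r, s, t) with s·41 + t·29 = r. Each division r_prev = q·r_cur + r_new produces the new row as (previous row) − q·(current row):
  row A: (41, 1, 0)   [1·41 + 0·29 = 41]
  row B: (29, 0, 1)   [0·41 + 1·29 = 29]
  41 = 1·29 + 12   → row C = row A − 1·row B = (12, 1, −1)   [check: 1·41 − 1·29 = 12]
  29 = 2·12 + 5   → row D = row B − 2·row C = (5, −2, 3)   [check: −2·41 + 3·29 = 5]
  12 = 2·5 + 2   → row E = row C − 2·row D = (2, 5, −7)   [check: 5·41 − 7·29 = 2]
  5 = 2·2 + 1   → row F = row D − 2·row E = (1, −12, 17)   [check: −12·41 + 17·29 = 1]
  2 = 2·1 + 0   → remainder 0, stop. gcd = 1 (last nonzero row F).
The gcd is 1, so 29 is invertible mod 41. The last nonzero row gives −12·41 + 17·29 = 1, so t = 17. So 29^(−1) ≡ 17 (mod 41). Verify: 29 · 17 = 493 ≡ 1 (mod 41). ✓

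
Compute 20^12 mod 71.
30

Use repeated squaring. Binary(12) = 1100. Walk through the bits of the exponent 12 left-to-right: at each bit after the leading one, square the running value, then multiply by 20 if the bit is 1 (always reducing mod 71):
  bit 1 = 1 (leading): start with 20.
  bit 2 = 1: square 20^2 = 400 ≡ 45; bit is 1, so multiply 45·20 = 900 ≡ 48 (mod 71).
  bit 3 = 0: square 48^2 = 2304 ≡ 32 (mod 71).
  bit 4 = 0: square 32^2 = 1024 ≡ 30 (mod 71).
Final value: 20^12 ≡ 30 (mod 71).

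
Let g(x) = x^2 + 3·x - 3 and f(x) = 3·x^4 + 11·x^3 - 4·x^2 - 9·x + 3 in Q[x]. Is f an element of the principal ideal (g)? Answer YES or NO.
In Q[x] the ideal (g) consists of all multiples of g, so f ∈ (g) iff g | f, i.e. iff the remainder of f on division by g is 0. Divide f by g (g is monic, so eliminate the leading term of the running remainder at each step):
  leading term 3·x^4: subtract (3·x^2)·g(x) = 3·x^4 + 9·x^3 - 9·x^2, leaving 2·x^3 + 5·x^2 - 9·x + 3
  leading term 2·x^3: subtract (2·x)·g(x) = 2·x^3 + 6·x^2 - 6·x, leaving -x^2 - 3·x + 3
  leading term -x^2: subtract (-1)·g(x) = -x^2 - 3·x + 3, leaving 0
The remainder is 0, so f(x) = g(x) · h(x) with h(x) = 3·x^2 + 2·x - 1. Hence g | f, i.e. f ∈ (g).

Final answer: YES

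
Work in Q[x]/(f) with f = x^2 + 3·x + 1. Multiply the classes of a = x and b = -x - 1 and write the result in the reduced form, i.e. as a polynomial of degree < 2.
a · b ≡ 2·x + 1 (mod f(x))

First multiply in Q[x] without reducing: a · b = -x^2 - x. Now divide by f(x) = x^2 + 3·x + 1, eliminating the leading term at each step:
  leading term -x^2: subtract (-1)·f(x) = -x^2 - 3·x - 1, leaving 2·x + 1
The degree is now < 2, so this is the remainder. Hence a · b ≡ 2·x + 1 in Q[x]/(f).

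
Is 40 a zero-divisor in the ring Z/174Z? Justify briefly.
gcd(40, 174) = 2 > 1, so 40 is not a unit in Z/174Z. In Z/nZ every nonzero non-unit is a zero-divisor: explicitly, take b = 174/gcd = 87 ≠ 0 (mod 174); then 40·87 = 3480 = 20·174, i.e. 40·87 ≡ 0 (mod 174). So 40 is a zero-divisor.

Final answer: YES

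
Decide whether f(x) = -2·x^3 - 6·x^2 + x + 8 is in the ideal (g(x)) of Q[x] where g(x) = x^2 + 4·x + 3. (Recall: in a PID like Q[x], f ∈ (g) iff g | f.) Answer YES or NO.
In Q[x] the ideal (g) consists of all multiples of g, so f ∈ (g) iff g | f, i.e. iff the remainder of f on division by g is 0. Divide f by g (g is monic, so eliminate the leading term of the running remainder at each step):
  leading term -2·x^3: subtract (-2·x)·g(x) = -2·x^3 - 8·x^2 - 6·x, leaving 2·x^2 + 7·x + 8
  leading term 2·x^2: subtract (2)·g(x) = 2·x^2 + 8·x + 6, leaving 2 - x
The remainder r(x) = 2 - x ≠ 0 (and deg r < deg g), so g ∤ f, i.e. f ∉ (g).

Final answer: NO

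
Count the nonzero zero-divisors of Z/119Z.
In Z/119Z each nonzero element is either a unit (gcd with 119 is 1) or a zero-divisor (gcd > 1). The number of units is φ(119): factorise 119 = 7 · 17, so φ(119) = (7 − 1) · (17 − 1) = 6 · 16 = 96. The nonzero elements number 119 − 1 = 118. Hence the nonzero zero-divisors number 118 − 96 = 22.

Final answer: Z/119Z has 22 nonzero zero-divisors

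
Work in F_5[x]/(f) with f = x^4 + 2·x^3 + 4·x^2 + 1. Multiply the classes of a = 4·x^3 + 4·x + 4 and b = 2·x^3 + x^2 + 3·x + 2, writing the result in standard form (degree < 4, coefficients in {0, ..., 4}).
Multiply as integer polynomials: a · b = 8·x^6 + 4·x^5 + 20·x^4 + 20·x^3 + 16·x^2 + 20·x + 8. Reducing coefficients mod 5: a · b ≡ 3·x^6 + 4·x^5 + x^2 + 3. Now divide by f(x) = x^4 + 2·x^3 + 4·x^2 + 1 in F_5[x], eliminating the leading term at each step:
  leading term 3·x^6: subtract (3·x^2)·f(x) = 3·x^6 + x^5 + 2·x^4 + 3·x^2, leaving 3·x^5 + 3·x^4 + 3·x^2 + 3 (coefficients mod 5)
  leading term 3·x^5: subtract (3·x)·f(x) = 3·x^5 + x^4 + 2·x^3 + 3·x, leaving 2·x^4 + 3·x^3 + 3·x^2 + 2·x + 3 (coefficients mod 5)
  leading term 2·x^4: subtract (2)·f(x) = 2·x^4 + 4·x^3 + 3·x^2 + 2, leaving 4·x^3 + 2·x + 1 (coefficients mod 5)
The degree is now < 4, so this is the remainder. Hence a · b ≡ 4·x^3 + 2·x + 1 in F_5[x]/(f).

Final answer: a · b ≡ 4·x^3 + 2·x + 1 (mod f(x))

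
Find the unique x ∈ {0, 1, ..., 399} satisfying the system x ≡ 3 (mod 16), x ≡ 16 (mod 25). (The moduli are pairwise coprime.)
The moduli 16, 25 are pairwise coprime, so by the CRT there is a unique solution mod 16·25 = 400.
Solve by successive substitution. Start with x ≡ 3 (mod 16).
  Combine with x ≡ 16 (mod 25): write x = 3 + 16·t and require 3 + 16·t ≡ 16 (mod 25), i.e. 16·t ≡ 16 − 3 ≡ 13 (mod 25). Since 16^(−1) ≡ 11 (mod 25), t ≡ 11·13 ≡ 18 (mod 25). So x ≡ 3 + 16·18 = 291 (mod 400).
Unique solution in [0, 400): x = 291.

Final answer: x ≡ 291 (mod 400); the representative in [0, 400) is 291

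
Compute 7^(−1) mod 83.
7^(−1) ≡ 12 (mod 83)

Apply the extended Euclidean algorithm to (83, 7), tracking rows (r, s, t) with s·83 + t·7 = r. Each division r_prev = q·r_cur + r_new produces the new row as (previous row) − q·(current row):
  row A: (83, 1, 0)   [1·83 + 0·7 = 83]
  row B: (7, 0, 1)   [0·83 + 1·7 = 7]
  83 = 11·7 + 6   → row C = row A − 11·row B = (6, 1, −11)   [check: 1·83 − 11·7 = 6]
  7 = 1·6 + 1   → row D = row B − 1·row C = (1, −1, 12)   [check: −1·83 + 12·7 = 1]
  6 = 6·1 + 0   → remainder 0, stop. gcd = 1 (last nonzero row D).
The gcd is 1, so 7 is invertible mod 83. The last nonzero row gives −1·83 + 12·7 = 1, so t = 12. So 7^(−1) ≡ 12 (mod 83). Verify: 7 · 12 = 84 ≡ 1 (mod 83). ✓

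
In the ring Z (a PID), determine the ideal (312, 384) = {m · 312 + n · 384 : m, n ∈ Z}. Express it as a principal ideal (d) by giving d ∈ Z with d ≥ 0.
In the PID Z, (a, b) is generated by gcd(a, b). Compute gcd(384, 312) with the extended Euclidean algorithm, tracking rows (r, s, t) with s·384 + t·312 = r:
  row A: (384, 1, 0)   [1·384 + 0·312 = 384]
  row B: (312, 0, 1)   [0·384 + 1·312 = 312]
  384 = 1·312 + 72   → row C = row A − 1·row B = (72, 1, −1)   [check: 1·384 − 1·312 = 72]
  312 = 4·72 + 24   → row D = row B − 4·row C = (24, −4, 5)   [check: −4·384 + 5·312 = 24]
  72 = 3·24 + 0   → remainder 0, stop. gcd = 24 (last nonzero row D).
So gcd(312, 384) = 24, with Bézout identity −4·384 + 5·312 = 24. Containment (⊇): the Bézout identity exhibits 24 as an element of (312, 384), giving (24) ⊆ (312, 384). Containment (⊆): since 24 | 312 and 24 | 384 (312 = 24·13, 384 = 24·16), every Z-linear combination of 312 and 384 is divisible by 24, so (312, 384) ⊆ (24). Therefore (312, 384) = (24), d = 24.

Final answer: (312, 384) = (24); d = 24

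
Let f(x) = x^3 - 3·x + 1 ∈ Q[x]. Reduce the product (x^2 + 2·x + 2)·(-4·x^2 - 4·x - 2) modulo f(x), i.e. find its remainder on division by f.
a · b ≡ -30·x^2 - 44·x + 8 (mod f(x))

First multiply in Q[x] without reducing: a · b = -4·x^4 - 12·x^3 - 18·x^2 - 12·x - 4. Now divide by f(x) = x^3 - 3·x + 1, eliminating the leading term at each step:
  leading term -4·x^4: subtract (-4·x)·f(x) = -4·x^4 + 12·x^2 - 4·x, leaving -12·x^3 - 30·x^2 - 8·x - 4
  leading term -12·x^3: subtract (-12)·f(x) = -12·x^3 + 36·x - 12, leaving -30·x^2 - 44·x + 8
The degree is now < 3, so this is the remainder. Hence a · b ≡ -30·x^2 - 44·x + 8 in Q[x]/(f).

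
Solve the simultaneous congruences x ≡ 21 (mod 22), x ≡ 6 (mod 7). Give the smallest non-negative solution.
The moduli 22, 7 are pairwise coprime, so by the CRT there is a unique solution mod 22·7 = 154.
Solve by successive substitution. Start with x ≡ 21 (mod 22).
  Combine with x ≡ 6 (mod 7): write x = 21 + 22·t and require 21 + 22·t ≡ 6 (mod 7), i.e. 22·t ≡ 6 − 21 ≡ 6 (mod 7). Since 22^(−1) ≡ 1 (mod 7) (22 ≡ 1 (mod 7)), t ≡ 1·6 ≡ 6 (mod 7). So x ≡ 21 + 22·6 = 153 (mod 154).
Unique solution in [0, 154): x = 153.

Final answer: x ≡ 153 (mod 154); the representative in [0, 154) is 153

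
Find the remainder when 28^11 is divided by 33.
28

Use repeated squaring. Binary(11) = 1011. Walk through the bits of the exponent 11 left-to-right: at each bit after the leading one, square the running value, then multiply by 28 if the bit is 1 (always reducing mod 33):
  bit 1 = 1 (leading): start with 28.
  bit 2 = 0: square 28^2 = 784 ≡ 25 (mod 33).
  bit 3 = 1: square 25^2 = 625 ≡ 31; bit is 1, so multiply 31·28 = 868 ≡ 10 (mod 33).
  bit 4 = 1: square 10^2 = 100 ≡ 1; bit is 1, so multiply 1·28 = 28 (mod 33).
Final value: 28^11 ≡ 28 (mod 33).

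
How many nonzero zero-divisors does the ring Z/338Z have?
In Z/338Z each nonzero element is either a unit (gcd with 338 is 1) or a zero-divisor (gcd > 1). The number of units is φ(338): factorise 338 = 2 · 13^2, so φ(338) = (2 − 1) · (13^2 − 13^1) = 1 · 156 = 156. The nonzero elements number 338 − 1 = 337. Hence the nonzero zero-divisors number 337 − 156 = 181.

Final answer: Z/338Z has 181 nonzero zero-divisors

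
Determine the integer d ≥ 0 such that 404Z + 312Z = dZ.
In the PID Z, (a, b) is generated by gcd(a, b). Compute gcd(404, 312) with the extended Euclidean algorithm, tracking rows (r, s, t) with s·404 + t·312 = r:
  row A: (404, 1, 0)   [1·404 + 0·312 = 404]
  row B: (312, 0, 1)   [0·404 + 1·312 = 312]
  404 = 1·312 + 92   → row C = row A − 1·row B = (92, 1, −1)   [check: 1·404 − 1·312 = 92]
  312 = 3·92 + 36   → row D = row B − 3·row C = (36, −3, 4)   [check: −3·404 + 4·312 = 36]
  92 = 2·36 + 20   → row E = row C − 2·row D = (20, 7, −9)   [check: 7·404 − 9·312 = 20]
  36 = 1·20 + 16   → row F = row D − 1·row E = (16, −10, 13)   [check: −10·404 + 13·312 = 16]
  20 = 1·16 + 4   → row G = row E − 1·row F = (4, 17, −22)   [check: 17·404 − 22·312 = 4]
  16 = 4·4 + 0   → remainder 0, stop. gcd = 4 (last nonzero row G).
So gcd(404, 312) = 4, with Bézout identity 17·404 − 22·312 = 4. Containment (⊇): the Bézout identity exhibits 4 as an element of (404, 312), giving (4) ⊆ (404, 312). Containment (⊆): since 4 | 404 and 4 | 312 (404 = 4·101, 312 = 4·78), every Z-linear combination of 404 and 312 is divisible by 4, so (404, 312) ⊆ (4). Therefore (404, 312) = (4), d = 4.

Final answer: (404, 312) = (4); d = 4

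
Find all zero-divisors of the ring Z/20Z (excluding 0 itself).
An element a ∈ Z/20Z (with a ≠ 0) is a zero-divisor iff gcd(a, 20) > 1 (because a is a unit precisely when gcd(a, n) = 1, and in Z/nZ every nonzero, non-unit element is a zero-divisor). Scan a = 1, ..., 19 and keep those with gcd(a, 20) > 1:
  gcd(2, 20) = 2, gcd(4, 20) = 4, gcd(5, 20) = 5, gcd(6, 20) = 2, gcd(8, 20) = 4, gcd(10, 20) = 10, gcd(12, 20) = 4, gcd(14, 20) = 2, gcd(15, 20) = 5, gcd(16, 20) = 4, gcd(18, 20) = 2.
All other a ∈ {1, ..., 19} have gcd(a, 20) = 1 and are units. So the nonzero zero-divisors are exactly the 11 values of a appearing in this scan.

Final answer: nonzero zero-divisors of Z/20Z = {2, 4, 5, 6, 8, 10, 12, 14, 15, 16, 18}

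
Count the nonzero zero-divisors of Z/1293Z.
In Z/1293Z each nonzero element is either a unit (gcd with 1293 is 1) or a zero-divisor (gcd > 1). The number of units is φ(1293): factorise 1293 = 3 · 431, so φ(1293) = (3 − 1) · (431 − 1) = 2 · 430 = 860. The nonzero elements number 1293 − 1 = 1292. Hence the nonzero zero-divisors number 1292 − 860 = 432.

Final answer: Z/1293Z has 432 nonzero zero-divisors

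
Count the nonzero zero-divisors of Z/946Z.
In Z/946Z each nonzero element is either a unit (gcd with 946 is 1) or a zero-divisor (gcd > 1). The number of units is φ(946): factorise 946 = 2 · 11 · 43, so φ(946) = (2 − 1) · (11 − 1) · (43 − 1) = 1 · 10 · 42 = 420. The nonzero elements number 946 − 1 = 945. Hence the nonzero zero-divisors number 945 − 420 = 525.

Final answer: Z/946Z has 525 nonzero zero-divisors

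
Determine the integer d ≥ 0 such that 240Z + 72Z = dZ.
(240, 72) = (24); d = 24

In the PID Z, (a, b) is generated by gcd(a, b). Compute gcd(240, 72) with the extended Euclidean algorithm, tracking rows (r, s, t) with s·240 + t·72 = r:
  row A: (240, 1, 0)   [1·240 + 0·72 = 240]
  row B: (72, 0, 1)   [0·240 + 1·72 = 72]
  240 = 3·72 + 24   → row C = row A − 3·row B = (24, 1, −3)   [check: 1·240 − 3·72 = 24]
  72 = 3·24 + 0   → remainder 0, stop. gcd = 24 (last nonzero row C).
So gcd(240, 72) = 24, with Bézout identity 1·240 − 3·72 = 24. Containment (⊇): the Bézout identity exhibits 24 as an element of (240, 72), giving (24) ⊆ (240, 72). Containment (⊆): since 24 | 240 and 24 | 72 (240 = 24·10, 72 = 24·3), every Z-linear combination of 240 and 72 is divisible by 24, so (240, 72) ⊆ (24). Therefore (240, 72) = (24), d = 24.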